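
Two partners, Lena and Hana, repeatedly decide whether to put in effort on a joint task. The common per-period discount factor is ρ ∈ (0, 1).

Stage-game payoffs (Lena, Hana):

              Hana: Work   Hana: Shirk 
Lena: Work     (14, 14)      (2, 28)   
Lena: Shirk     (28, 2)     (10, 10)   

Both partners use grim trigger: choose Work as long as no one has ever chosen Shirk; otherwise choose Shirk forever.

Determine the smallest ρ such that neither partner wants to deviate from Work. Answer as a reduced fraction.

One-period gain from deviating is 28 − 14 = 14. The loss is 14 − 10 = 4 in every subsequent period, with present value 4·ρ/(1−ρ).
Deviation is unprofitable when 4·ρ/(1−ρ) ≥ 14, i.e. ρ/(1−ρ) ≥ 7/2.
Equivalently ρ ≥ 14/(14+4) = 7/9.

7/9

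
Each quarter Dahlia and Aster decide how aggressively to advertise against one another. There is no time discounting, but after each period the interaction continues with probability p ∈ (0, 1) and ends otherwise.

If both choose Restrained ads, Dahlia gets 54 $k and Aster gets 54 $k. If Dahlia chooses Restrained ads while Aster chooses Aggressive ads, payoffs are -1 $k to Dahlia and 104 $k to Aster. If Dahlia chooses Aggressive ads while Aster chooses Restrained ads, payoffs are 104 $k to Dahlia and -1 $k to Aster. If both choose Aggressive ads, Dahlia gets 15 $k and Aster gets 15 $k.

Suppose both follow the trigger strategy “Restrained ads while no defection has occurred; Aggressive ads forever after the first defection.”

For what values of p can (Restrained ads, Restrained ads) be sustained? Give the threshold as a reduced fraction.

With no time discounting, the continuation probability p plays the role of the discount factor.
Grim-trigger IC: 54/(1−p) ≥ 104 + 15p/(1−p) ⇒ p ≥ (104−54)/(104−15) = 50/89.

50/89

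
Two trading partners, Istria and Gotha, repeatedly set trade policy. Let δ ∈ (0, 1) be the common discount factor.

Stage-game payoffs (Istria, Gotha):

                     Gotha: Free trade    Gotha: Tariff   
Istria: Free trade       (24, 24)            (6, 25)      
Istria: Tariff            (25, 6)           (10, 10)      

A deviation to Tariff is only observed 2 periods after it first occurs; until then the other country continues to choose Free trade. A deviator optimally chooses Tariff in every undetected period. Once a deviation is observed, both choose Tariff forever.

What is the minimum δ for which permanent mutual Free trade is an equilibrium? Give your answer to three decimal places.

0.258

The best deviation is to choose Tariff for all 2 undetected periods, earning 25 each, then 10 forever once detected.
Deviation value: 25(1−δ^2)/(1−δ) + 10δ^2/(1−δ); cooperation value: 24/(1−δ).
IC: 24 ≥ 25(1−δ^2) + 10δ^2 = 25 − 15δ^2.
So δ^2 ≥ 1/15, giving δ ≥ (1/15)^(1/2) ≈ 0.258.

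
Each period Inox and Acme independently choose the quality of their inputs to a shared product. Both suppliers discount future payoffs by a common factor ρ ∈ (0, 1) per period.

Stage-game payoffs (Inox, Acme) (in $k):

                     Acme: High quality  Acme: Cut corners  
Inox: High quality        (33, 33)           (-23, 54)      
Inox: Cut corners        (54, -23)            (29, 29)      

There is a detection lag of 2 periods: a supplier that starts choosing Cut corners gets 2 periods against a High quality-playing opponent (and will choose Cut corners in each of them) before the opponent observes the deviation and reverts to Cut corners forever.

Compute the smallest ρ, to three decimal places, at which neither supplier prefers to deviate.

0.917

A deviator earns 54 for 2 periods, then 29 forever; cooperating earns 33 forever. Multiplying the IC by (1−ρ):
33 ≥ 54(1−ρ^2) + 29ρ^2, so 25·ρ^2 ≥ 21 and ρ^2 ≥ 21/25.
ρ ≥ (21/25)^(1/2) ≈ 0.917.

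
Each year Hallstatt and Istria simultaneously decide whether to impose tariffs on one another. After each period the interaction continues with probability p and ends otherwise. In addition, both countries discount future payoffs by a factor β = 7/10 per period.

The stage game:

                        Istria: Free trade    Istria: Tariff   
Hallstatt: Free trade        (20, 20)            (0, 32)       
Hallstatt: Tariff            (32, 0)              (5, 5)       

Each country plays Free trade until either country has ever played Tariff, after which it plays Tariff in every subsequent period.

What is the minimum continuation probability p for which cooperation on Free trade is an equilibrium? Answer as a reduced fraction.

Expected continuation weight on next period's payoff is β·p = 7/10·p, which plays the role of the discount factor.
Cooperation requires 7/10·p ≥ (32−20)/(32−5) = 4/9, hence p ≥ 40/63.

40/63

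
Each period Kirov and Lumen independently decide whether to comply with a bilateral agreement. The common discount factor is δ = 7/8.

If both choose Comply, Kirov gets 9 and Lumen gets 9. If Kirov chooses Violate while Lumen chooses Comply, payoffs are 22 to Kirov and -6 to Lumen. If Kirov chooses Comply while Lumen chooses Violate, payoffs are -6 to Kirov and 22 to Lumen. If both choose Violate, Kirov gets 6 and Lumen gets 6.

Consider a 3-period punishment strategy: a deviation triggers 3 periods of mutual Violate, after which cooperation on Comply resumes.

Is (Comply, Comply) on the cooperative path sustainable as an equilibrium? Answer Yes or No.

No

IC: δ+…+δ^3 ≥ (22−9)/(9−6) = 13/3.
At δ = 7/8: partial sum = 2.3105 < 4.3333. Cooperation not sustainable.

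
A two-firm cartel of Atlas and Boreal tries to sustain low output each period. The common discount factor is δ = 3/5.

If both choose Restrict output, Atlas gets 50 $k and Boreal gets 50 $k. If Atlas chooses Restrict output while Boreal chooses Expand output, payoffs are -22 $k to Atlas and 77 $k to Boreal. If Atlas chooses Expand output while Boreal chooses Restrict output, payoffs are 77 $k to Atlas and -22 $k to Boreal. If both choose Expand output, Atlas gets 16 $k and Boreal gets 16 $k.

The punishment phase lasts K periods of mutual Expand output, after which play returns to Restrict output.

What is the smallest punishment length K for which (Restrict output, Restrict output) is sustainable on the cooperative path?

Need Σ_{k=1}^{K} δ^k ≥ (77−50)/(50−16) = 0.7941 at δ = 3/5.
At K = 1 the sum is 0.6000 < 0.7941; at K = 2 it is 0.9600 ≥ 0.7941.
So the minimum punishment length is K = 2.

2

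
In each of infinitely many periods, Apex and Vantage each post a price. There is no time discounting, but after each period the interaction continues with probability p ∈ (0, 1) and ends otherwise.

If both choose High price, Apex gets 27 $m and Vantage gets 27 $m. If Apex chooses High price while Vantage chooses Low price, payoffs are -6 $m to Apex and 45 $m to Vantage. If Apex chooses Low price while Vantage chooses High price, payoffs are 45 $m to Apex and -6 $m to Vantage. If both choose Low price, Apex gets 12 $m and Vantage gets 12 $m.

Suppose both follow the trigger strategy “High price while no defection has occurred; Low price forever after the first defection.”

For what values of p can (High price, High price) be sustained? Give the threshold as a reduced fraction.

Expected cooperation value is 27 + p·27 + p²·27 + … = 27/(1−p); deviation gives 45 + p·12/(1−p).
27 ≥ 45(1−p) + 12p ⇒ 33p ≥ 18 ⇒ p ≥ 18/33 = 6/11.

6/11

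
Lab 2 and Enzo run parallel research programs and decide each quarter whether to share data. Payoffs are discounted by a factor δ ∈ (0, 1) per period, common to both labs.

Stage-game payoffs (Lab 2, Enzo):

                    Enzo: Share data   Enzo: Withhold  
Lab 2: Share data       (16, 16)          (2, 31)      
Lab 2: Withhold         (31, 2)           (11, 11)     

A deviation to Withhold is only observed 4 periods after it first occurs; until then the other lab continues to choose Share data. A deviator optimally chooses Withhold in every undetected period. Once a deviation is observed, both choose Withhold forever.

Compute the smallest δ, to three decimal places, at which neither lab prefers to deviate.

Deviating for the 4 undetected periods gains 31−16 = 15 per period over cooperation, then loses 16−11 = 5 per period forever once punishment starts.
Gain: 15(1 + δ + … + δ^3); loss: 5·δ^4/(1−δ).
No profitable deviation ⇔ 15(1−δ^4) ≤ 5·δ^4, i.e. δ^4 ≥ 15/(15+5) = 3/4.
Hence δ ≥ (3/4)^(1/4) ≈ 0.931.

0.931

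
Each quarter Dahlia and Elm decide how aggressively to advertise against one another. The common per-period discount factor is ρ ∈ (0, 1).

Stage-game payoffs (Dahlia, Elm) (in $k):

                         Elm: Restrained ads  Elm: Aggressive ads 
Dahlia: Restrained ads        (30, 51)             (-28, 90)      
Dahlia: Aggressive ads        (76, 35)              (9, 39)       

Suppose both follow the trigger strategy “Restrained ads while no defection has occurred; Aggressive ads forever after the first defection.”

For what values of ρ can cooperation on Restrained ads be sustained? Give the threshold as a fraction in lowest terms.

Dahlia: cooperation gives 30 each period; deviation gives 76 once then 9 forever.
  30/(1−ρ) ≥ 76 + 9ρ/(1−ρ) ⇒ ρ ≥ 46/67.
Elm: cooperation gives 51 each period; deviation gives 90 once then 39 forever.
  ρ ≥ 39/51 = 13/17.
Both must hold, so the binding constraint is Elm's: ρ ≥ 13/17.

13/17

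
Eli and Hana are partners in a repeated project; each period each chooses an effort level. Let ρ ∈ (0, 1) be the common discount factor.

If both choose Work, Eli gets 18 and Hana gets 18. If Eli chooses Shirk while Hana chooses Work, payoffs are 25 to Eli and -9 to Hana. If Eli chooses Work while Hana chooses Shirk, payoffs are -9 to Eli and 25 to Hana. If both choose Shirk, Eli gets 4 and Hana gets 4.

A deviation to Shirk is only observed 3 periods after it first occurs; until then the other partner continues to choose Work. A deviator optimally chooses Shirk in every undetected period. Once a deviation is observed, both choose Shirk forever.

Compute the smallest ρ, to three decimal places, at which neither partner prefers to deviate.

0.693

A deviator earns 25 for 3 periods, then 4 forever; cooperating earns 18 forever. Multiplying the IC by (1−ρ):
18 ≥ 25(1−ρ^3) + 4ρ^3, so 21·ρ^3 ≥ 7 and ρ^3 ≥ 1/3.
ρ ≥ (1/3)^(1/3) ≈ 0.693.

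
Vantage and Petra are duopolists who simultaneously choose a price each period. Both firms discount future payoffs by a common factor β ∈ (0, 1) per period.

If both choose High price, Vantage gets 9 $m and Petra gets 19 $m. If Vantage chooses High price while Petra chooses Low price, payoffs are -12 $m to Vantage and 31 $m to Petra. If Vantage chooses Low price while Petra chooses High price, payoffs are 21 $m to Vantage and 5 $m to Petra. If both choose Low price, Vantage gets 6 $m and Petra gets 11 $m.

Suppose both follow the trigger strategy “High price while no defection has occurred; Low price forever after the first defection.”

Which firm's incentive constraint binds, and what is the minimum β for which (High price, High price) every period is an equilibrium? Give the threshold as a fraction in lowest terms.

Vantage: cooperation gives 9 each period; deviation gives 21 once then 6 forever.
  9/(1−β) ≥ 21 + 6β/(1−β) ⇒ β ≥ 12/15 = 4/5.
Petra: cooperation gives 19 each period; deviation gives 31 once then 11 forever.
  β ≥ 12/20 = 3/5.
Both must hold, so the binding constraint is Vantage's: β ≥ 4/5.

Vantage; β ≥ 4/5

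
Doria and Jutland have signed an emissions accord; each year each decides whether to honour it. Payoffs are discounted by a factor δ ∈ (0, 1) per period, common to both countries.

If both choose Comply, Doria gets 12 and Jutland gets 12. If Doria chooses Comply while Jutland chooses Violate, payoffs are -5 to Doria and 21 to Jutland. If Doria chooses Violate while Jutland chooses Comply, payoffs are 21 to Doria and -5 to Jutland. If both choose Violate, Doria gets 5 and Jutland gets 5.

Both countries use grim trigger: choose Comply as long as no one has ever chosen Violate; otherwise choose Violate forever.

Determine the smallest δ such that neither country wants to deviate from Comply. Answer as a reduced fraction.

Under grim trigger the critical discount factor is (T−C)/(T−P) with T = 21, C = 12, P = 5.
δ* = (21−12)/(21−5) = 9/16.

9/16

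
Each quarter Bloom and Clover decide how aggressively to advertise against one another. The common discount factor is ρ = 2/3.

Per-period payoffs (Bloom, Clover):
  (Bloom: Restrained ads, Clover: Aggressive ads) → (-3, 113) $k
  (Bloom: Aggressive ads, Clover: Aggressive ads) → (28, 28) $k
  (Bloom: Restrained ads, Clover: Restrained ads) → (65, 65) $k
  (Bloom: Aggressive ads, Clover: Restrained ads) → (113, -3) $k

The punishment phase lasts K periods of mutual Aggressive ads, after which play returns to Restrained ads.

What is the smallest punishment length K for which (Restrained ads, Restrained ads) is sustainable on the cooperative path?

IC: ρ(1−ρ^K)/(1−ρ) ≥ (113−65)/(65−28) = 48/37.
With ρ = 2/3: need 1 − ρ^K ≥ 48/37·(1−2/3)/(2/3), i.e. ρ^K ≤ 0.3514.
Since (2/3)^2 = 0.4444 and (2/3)^3 = 0.2963, the smallest such K is 3.

3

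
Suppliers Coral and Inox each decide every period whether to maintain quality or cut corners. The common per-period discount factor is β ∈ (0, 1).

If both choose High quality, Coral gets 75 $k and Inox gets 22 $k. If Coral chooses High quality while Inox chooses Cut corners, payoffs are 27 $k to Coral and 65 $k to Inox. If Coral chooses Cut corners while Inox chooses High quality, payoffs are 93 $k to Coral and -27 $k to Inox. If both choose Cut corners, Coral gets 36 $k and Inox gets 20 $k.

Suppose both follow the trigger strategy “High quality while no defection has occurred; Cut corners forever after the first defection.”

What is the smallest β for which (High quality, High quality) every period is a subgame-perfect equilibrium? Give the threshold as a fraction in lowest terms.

43/45

Coral's threshold: (93−75)/(93−36) = 6/19.
Inox's threshold: (65−22)/(65−20) = 43/45.
6/19 < 43/45, so Inox binds and β* = 43/45.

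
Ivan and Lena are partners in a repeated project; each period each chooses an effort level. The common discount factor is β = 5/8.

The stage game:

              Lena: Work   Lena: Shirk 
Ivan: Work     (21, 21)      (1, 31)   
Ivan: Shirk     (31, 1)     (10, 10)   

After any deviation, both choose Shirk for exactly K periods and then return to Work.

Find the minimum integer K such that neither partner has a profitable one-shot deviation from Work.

Need Σ_{k=1}^{K} β^k ≥ (31−21)/(21−10) = 0.9091 at β = 5/8.
At K = 1 the sum is 0.6250 < 0.9091; at K = 2 it is 1.0156 ≥ 0.9091.
So the minimum punishment length is K = 2.

2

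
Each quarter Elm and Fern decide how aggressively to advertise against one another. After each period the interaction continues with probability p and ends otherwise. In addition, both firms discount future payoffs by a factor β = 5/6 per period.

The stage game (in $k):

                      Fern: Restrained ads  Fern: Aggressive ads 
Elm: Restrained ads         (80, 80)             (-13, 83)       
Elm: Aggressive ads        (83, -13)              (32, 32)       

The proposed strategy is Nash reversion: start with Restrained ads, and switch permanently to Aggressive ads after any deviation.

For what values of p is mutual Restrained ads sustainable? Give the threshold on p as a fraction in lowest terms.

Expected continuation weight on next period's payoff is β·p = 5/6·p, which plays the role of the discount factor.
Cooperation requires 5/6·p ≥ (83−80)/(83−32) = 1/17, hence p ≥ 6/85.

6/85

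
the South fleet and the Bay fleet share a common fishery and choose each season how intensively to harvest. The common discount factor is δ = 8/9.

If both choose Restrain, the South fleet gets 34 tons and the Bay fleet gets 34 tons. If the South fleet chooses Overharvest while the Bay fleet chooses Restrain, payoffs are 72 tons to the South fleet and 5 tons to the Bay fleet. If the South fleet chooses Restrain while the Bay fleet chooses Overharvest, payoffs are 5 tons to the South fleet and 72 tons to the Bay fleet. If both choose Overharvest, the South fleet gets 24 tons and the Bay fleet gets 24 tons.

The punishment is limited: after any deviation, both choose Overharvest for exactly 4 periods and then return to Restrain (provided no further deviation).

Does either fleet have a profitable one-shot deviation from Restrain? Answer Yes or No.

Yes

IC: δ+…+δ^4 ≥ (72−34)/(34−24) = 19/5.
At δ = 8/9: partial sum = 3.0056 < 3.8000. Cooperation not sustainable.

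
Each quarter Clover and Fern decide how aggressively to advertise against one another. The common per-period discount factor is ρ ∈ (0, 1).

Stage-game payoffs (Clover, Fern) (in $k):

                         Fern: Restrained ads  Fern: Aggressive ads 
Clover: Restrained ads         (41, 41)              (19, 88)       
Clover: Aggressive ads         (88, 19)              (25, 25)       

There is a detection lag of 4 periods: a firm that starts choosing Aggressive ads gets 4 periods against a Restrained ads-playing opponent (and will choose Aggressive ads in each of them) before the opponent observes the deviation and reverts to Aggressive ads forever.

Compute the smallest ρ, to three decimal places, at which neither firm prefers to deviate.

Deviating for the 4 undetected periods gains 88−41 = 47 per period over cooperation, then loses 41−25 = 16 per period forever once punishment starts.
Gain: 47(1 + ρ + … + ρ^3); loss: 16·ρ^4/(1−ρ).
No profitable deviation ⇔ 47(1−ρ^4) ≤ 16·ρ^4, i.e. ρ^4 ≥ 47/(47+16) = 47/63.
Hence ρ ≥ (47/63)^(1/4) ≈ 0.929.

0.929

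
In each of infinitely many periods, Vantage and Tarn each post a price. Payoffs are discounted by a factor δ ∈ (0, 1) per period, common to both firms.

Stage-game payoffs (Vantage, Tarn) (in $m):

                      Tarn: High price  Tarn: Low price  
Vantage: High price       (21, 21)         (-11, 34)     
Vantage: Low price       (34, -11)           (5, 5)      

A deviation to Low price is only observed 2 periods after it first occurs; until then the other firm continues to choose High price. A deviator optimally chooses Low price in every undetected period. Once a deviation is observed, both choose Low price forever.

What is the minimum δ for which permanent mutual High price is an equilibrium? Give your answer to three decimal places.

Deviating for the 2 undetected periods gains 34−21 = 13 per period over cooperation, then loses 21−5 = 16 per period forever once punishment starts.
Gain: 13(1 + δ + … + δ^1); loss: 16·δ^2/(1−δ).
No profitable deviation ⇔ 13(1−δ^2) ≤ 16·δ^2, i.e. δ^2 ≥ 13/(13+16) = 13/29.
Hence δ ≥ (13/29)^(1/2) ≈ 0.670.

0.670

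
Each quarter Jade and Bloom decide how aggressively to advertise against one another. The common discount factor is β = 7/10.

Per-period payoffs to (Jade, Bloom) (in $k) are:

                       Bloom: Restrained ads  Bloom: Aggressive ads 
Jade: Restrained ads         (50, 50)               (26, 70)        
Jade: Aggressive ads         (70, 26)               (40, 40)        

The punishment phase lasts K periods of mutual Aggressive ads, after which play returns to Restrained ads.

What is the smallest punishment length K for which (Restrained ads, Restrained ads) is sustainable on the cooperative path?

6

No profitable deviation requires (50−40)(β+…+β^K) ≥ 70−50, i.e. β+…+β^K ≥ 2 ≈ 2.0000.
With β = 7/10, the partial sums are K=1: 0.7000, K=2: 1.1900, K=3: 1.5330, K=4: 1.7731, K=5: 1.9412, K=6: 2.0588.
K = 6 is the first length at which the sum reaches 2.0000.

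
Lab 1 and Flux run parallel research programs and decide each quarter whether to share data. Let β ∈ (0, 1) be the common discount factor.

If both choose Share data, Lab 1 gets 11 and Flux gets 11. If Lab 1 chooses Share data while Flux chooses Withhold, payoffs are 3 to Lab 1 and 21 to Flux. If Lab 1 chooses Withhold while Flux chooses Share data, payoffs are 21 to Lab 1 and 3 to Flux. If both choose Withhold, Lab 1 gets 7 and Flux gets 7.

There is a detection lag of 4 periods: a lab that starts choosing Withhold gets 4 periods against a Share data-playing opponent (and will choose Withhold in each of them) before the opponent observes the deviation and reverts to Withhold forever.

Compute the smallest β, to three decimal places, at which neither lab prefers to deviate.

The best deviation is to choose Withhold for all 4 undetected periods, earning 21 each, then 7 forever once detected.
Deviation value: 21(1−β^4)/(1−β) + 7β^4/(1−β); cooperation value: 11/(1−β).
IC: 11 ≥ 21(1−β^4) + 7β^4 = 21 − 14β^4.
So β^4 ≥ 10/14 = 5/7, giving β ≥ (5/7)^(1/4) ≈ 0.919.

0.919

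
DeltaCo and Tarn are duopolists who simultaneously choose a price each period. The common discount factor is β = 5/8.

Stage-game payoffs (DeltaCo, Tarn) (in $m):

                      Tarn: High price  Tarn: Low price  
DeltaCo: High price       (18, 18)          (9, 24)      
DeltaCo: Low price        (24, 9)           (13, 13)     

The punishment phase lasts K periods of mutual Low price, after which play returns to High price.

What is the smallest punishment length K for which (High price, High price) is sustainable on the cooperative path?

3

Need Σ_{k=1}^{K} β^k ≥ (24−18)/(18−13) = 1.2000 at β = 5/8.
At K = 2 the sum is 1.0156 < 1.2000; at K = 3 it is 1.2598 ≥ 1.2000.
So the minimum punishment length is K = 3.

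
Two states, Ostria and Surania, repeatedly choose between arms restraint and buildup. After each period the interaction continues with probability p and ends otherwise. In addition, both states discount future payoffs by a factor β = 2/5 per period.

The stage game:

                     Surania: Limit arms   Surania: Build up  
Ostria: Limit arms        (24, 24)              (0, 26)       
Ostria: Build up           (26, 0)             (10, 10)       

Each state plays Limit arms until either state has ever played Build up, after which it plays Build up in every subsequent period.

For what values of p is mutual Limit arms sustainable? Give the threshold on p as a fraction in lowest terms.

Expected continuation weight on next period's payoff is β·p = 2/5·p, which plays the role of the discount factor.
Cooperation requires 2/5·p ≥ (26−24)/(26−10) = 1/8, hence p ≥ 5/16.

5/16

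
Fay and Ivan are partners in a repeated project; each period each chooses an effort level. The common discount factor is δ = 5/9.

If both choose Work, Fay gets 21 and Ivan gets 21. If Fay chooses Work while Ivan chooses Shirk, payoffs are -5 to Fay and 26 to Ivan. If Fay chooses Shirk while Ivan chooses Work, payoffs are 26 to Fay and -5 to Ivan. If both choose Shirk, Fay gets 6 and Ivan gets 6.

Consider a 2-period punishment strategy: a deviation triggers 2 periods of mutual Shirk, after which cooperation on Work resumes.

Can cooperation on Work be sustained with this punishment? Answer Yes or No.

Yes

IC: δ+…+δ^2 ≥ (26−21)/(21−6) = 1/3.
At δ = 5/9: partial sum = 0.8642 ≥ 0.3333. Cooperation sustainable.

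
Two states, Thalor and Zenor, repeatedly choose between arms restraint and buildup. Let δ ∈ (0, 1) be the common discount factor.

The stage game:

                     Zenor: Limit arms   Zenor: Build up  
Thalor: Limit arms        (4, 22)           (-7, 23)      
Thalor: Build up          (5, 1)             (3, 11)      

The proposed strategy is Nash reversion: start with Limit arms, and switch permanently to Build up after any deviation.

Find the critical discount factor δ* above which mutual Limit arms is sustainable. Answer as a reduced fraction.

1/2

Thalor's threshold: (5−4)/(5−3) = 1/2.
Zenor's threshold: (23−22)/(23−11) = 1/12.
1/2 > 1/12, so Thalor binds and δ* = 1/2.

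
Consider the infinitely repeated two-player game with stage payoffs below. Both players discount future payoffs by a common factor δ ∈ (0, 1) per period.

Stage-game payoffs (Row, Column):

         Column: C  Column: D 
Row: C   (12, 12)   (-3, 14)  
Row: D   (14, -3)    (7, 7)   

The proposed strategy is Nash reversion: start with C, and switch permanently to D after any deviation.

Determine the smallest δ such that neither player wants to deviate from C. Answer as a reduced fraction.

2/7

Under grim trigger the critical discount factor is (T−C)/(T−P) with T = 14, C = 12, P = 7.
δ* = (14−12)/(14−7) = 2/7.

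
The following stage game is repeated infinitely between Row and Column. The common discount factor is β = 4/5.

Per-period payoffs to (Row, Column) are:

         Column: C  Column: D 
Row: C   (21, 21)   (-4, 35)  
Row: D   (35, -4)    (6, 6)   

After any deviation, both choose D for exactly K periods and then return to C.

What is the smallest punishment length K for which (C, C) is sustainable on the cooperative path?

IC: β(1−β^K)/(1−β) ≥ (35−21)/(21−6) = 14/15.
With β = 4/5: need 1 − β^K ≥ 14/15·(1−4/5)/(4/5), i.e. β^K ≤ 0.7667.
Since (4/5)^1 = 0.8000 and (4/5)^2 = 0.6400, the smallest such K is 2.

2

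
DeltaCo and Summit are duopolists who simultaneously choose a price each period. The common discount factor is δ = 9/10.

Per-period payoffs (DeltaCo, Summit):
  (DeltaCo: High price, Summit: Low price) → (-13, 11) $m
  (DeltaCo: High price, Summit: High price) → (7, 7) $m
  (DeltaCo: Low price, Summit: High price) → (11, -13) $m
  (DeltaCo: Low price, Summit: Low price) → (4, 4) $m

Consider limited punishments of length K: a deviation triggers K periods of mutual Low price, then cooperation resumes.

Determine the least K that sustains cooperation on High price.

2

Need Σ_{k=1}^{K} δ^k ≥ (11−7)/(7−4) = 1.3333 at δ = 9/10.
At K = 1 the sum is 0.9000 < 1.3333; at K = 2 it is 1.7100 ≥ 1.3333.
So the minimum punishment length is K = 2.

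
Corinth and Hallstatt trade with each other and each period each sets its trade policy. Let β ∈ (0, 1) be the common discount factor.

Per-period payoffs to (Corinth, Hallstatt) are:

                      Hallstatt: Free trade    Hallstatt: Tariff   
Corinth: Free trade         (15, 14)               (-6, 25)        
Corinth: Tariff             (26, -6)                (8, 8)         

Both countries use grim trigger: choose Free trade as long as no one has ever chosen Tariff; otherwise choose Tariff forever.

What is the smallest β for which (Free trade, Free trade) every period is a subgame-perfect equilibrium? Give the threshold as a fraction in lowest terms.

Corinth: cooperation gives 15 each period; deviation gives 26 once then 8 forever.
  15/(1−β) ≥ 26 + 8β/(1−β) ⇒ β ≥ 11/18.
Hallstatt: cooperation gives 14 each period; deviation gives 25 once then 8 forever.
  β ≥ 11/17.
Both must hold, so the binding constraint is Hallstatt's: β ≥ 11/17.

11/17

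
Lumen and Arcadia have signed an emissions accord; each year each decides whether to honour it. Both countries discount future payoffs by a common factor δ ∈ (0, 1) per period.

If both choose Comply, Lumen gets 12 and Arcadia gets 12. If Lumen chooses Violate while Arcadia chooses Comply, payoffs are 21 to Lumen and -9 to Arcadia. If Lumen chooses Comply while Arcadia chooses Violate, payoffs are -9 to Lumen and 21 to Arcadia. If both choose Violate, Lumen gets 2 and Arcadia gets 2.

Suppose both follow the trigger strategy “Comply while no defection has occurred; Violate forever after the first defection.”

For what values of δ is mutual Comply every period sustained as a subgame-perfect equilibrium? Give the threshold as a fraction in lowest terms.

9/19

Cooperation forever yields 12 each period: 12/(1−δ).
Deviating yields 21 once, then 2 forever: 21 + 2δ/(1−δ).
No profitable deviation requires 12/(1−δ) ≥ 21 + 2δ/(1−δ).
Multiplying by (1−δ): 12 ≥ 21(1−δ) + 2δ = 21 − 19δ.
So 19δ ≥ 9, i.e. δ ≥ 9/19.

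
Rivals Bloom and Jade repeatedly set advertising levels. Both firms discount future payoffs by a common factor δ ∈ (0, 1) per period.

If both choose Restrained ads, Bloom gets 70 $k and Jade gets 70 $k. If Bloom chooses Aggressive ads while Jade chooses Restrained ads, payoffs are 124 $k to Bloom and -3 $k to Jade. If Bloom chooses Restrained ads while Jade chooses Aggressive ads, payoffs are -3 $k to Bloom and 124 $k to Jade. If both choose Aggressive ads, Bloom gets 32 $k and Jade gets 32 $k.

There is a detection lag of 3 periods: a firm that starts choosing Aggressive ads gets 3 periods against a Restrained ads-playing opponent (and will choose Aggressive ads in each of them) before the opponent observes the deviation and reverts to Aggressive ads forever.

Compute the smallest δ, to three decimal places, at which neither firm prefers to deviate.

0.837

The best deviation is to choose Aggressive ads for all 3 undetected periods, earning 124 each, then 32 forever once detected.
Deviation value: 124(1−δ^3)/(1−δ) + 32δ^3/(1−δ); cooperation value: 70/(1−δ).
IC: 70 ≥ 124(1−δ^3) + 32δ^3 = 124 − 92δ^3.
So δ^3 ≥ 54/92 = 27/46, giving δ ≥ (27/46)^(1/3) ≈ 0.837.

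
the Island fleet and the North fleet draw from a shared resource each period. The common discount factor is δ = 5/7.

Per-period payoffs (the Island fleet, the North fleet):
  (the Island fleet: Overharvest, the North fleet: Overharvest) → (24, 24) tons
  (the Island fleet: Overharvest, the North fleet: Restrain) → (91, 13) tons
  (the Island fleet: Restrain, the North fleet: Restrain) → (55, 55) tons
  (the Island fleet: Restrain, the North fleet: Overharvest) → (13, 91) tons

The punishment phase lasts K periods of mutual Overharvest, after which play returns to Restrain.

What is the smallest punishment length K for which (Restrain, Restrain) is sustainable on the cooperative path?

No profitable deviation requires (55−24)(δ+…+δ^K) ≥ 91−55, i.e. δ+…+δ^K ≥ 36/31 ≈ 1.1613.
With δ = 5/7, the partial sums are K=1: 0.7143, K=2: 1.2245.
K = 2 is the first length at which the sum reaches 1.1613.

2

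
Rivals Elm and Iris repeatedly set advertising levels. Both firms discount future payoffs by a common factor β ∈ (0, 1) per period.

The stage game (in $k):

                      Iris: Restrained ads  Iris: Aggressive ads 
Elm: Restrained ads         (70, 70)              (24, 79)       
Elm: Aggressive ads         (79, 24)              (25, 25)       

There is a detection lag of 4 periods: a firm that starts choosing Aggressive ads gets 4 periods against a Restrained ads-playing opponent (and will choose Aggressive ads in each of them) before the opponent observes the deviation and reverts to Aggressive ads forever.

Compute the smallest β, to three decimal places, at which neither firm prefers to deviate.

0.639

Deviating for the 4 undetected periods gains 79−70 = 9 per period over cooperation, then loses 70−25 = 45 per period forever once punishment starts.
Gain: 9(1 + β + … + β^3); loss: 45·β^4/(1−β).
No profitable deviation ⇔ 9(1−β^4) ≤ 45·β^4, i.e. β^4 ≥ 9/(9+45) = 1/6.
Hence β ≥ (1/6)^(1/4) ≈ 0.639.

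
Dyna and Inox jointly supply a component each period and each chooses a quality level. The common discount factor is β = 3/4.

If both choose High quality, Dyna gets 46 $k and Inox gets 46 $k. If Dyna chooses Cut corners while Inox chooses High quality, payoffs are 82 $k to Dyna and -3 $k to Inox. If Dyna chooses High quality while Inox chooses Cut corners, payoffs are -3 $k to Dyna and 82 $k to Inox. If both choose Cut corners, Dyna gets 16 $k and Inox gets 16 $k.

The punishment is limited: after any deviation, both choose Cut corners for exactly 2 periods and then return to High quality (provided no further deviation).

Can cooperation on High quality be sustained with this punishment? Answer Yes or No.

IC: β+…+β^2 ≥ (82−46)/(46−16) = 6/5.
At β = 3/4: partial sum = 1.3125 ≥ 1.2000. Cooperation sustainable.

Yes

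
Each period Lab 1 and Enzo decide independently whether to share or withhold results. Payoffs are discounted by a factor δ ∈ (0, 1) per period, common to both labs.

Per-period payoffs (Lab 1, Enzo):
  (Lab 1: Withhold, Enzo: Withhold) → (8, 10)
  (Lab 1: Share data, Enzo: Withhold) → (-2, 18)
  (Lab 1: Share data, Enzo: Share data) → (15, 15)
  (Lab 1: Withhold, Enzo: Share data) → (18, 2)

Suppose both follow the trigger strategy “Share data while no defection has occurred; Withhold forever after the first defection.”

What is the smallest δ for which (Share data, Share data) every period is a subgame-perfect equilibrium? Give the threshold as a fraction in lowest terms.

For Lab 1: deviation gain 18−15 = 3, per-period punishment loss 15−8 = 7. IC gives δ ≥ 3/10.
For Enzo: gain 3, loss 5 per period, so δ ≥ 3/8.
The tighter constraint is Enzo's, so cooperation needs δ ≥ 3/8.

3/8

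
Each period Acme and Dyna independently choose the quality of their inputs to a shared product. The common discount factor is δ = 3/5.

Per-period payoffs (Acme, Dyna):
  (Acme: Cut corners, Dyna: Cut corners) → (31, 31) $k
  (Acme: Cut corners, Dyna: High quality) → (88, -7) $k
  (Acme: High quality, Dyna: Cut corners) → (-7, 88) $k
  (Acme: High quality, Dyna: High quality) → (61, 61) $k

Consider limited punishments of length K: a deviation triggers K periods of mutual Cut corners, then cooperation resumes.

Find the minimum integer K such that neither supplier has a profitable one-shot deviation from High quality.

2

No profitable deviation requires (61−31)(δ+…+δ^K) ≥ 88−61, i.e. δ+…+δ^K ≥ 9/10 ≈ 0.9000.
With δ = 3/5, the partial sums are K=1: 0.6000, K=2: 0.9600.
K = 2 is the first length at which the sum reaches 0.9000.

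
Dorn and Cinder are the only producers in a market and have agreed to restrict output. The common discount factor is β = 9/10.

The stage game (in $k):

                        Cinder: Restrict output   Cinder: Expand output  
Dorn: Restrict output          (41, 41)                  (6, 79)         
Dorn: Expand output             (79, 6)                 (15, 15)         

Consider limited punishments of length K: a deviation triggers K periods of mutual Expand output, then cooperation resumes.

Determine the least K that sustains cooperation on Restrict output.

Need Σ_{k=1}^{K} β^k ≥ (79−41)/(41−15) = 1.4615 at β = 9/10.
At K = 1 the sum is 0.9000 < 1.4615; at K = 2 it is 1.7100 ≥ 1.4615.
So the minimum punishment length is K = 2.

2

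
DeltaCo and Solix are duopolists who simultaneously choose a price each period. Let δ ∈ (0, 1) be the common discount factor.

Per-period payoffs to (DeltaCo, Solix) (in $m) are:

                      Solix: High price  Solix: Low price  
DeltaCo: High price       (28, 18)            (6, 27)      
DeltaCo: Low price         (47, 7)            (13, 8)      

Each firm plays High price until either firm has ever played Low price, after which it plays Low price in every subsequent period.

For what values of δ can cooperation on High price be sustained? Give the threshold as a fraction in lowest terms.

19/34

DeltaCo's threshold: (47−28)/(47−13) = 19/34.
Solix's threshold: (27−18)/(27−8) = 9/19.
19/34 > 9/19, so DeltaCo binds and δ* = 19/34.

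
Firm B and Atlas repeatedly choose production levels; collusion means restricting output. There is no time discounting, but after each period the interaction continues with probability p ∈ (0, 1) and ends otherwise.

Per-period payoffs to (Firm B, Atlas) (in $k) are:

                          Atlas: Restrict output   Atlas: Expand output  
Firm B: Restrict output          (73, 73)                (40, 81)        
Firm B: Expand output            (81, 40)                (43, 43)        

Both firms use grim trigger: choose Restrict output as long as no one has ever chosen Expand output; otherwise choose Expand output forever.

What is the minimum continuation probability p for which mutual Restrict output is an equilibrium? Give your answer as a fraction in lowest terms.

With no time discounting, the continuation probability p plays the role of the discount factor.
Grim-trigger IC: 73/(1−p) ≥ 81 + 43p/(1−p) ⇒ p ≥ (81−73)/(81−43) = 4/19.

4/19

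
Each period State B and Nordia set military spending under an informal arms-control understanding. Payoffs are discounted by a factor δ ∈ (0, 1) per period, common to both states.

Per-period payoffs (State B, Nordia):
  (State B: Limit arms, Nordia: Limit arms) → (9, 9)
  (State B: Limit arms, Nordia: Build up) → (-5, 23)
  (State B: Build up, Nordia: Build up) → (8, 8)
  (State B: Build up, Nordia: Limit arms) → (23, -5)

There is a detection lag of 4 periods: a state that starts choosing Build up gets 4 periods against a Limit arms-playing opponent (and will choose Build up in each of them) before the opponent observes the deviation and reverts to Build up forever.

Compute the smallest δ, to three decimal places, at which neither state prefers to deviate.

A deviator earns 23 for 4 periods, then 8 forever; cooperating earns 9 forever. Multiplying the IC by (1−δ):
9 ≥ 23(1−δ^4) + 8δ^4, so 15·δ^4 ≥ 14 and δ^4 ≥ 14/15.
δ ≥ (14/15)^(1/4) ≈ 0.983.

0.983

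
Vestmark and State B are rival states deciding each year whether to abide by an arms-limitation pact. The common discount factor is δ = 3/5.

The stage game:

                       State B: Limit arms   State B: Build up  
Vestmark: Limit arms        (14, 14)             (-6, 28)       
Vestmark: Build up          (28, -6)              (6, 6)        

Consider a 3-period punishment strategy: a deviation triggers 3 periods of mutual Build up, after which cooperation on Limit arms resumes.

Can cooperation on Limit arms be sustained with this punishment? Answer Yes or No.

A one-shot deviation gives 28 now, then 6 for 3 periods, then back to 14.
Gain from deviating: (28−14) today; loss: (14−6) in each of the next 3 periods.
No-deviation condition: (14−6)(δ+…+δ^3) ≥ 28−14, i.e. δ+…+δ^3 ≥ 7/4.
At δ = 3/5: δ+…+δ^3 = 1.1760 < 1.7500.
So cooperation is not sustainable.

No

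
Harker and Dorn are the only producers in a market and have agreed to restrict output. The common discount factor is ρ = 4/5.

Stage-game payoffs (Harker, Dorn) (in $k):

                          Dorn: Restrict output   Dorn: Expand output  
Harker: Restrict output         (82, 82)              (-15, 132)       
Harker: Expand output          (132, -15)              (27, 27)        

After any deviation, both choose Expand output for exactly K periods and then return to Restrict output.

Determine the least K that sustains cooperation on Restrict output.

Need Σ_{k=1}^{K} ρ^k ≥ (132−82)/(82−27) = 0.9091 at ρ = 4/5.
At K = 1 the sum is 0.8000 < 0.9091; at K = 2 it is 1.4400 ≥ 0.9091.
So the minimum punishment length is K = 2.

2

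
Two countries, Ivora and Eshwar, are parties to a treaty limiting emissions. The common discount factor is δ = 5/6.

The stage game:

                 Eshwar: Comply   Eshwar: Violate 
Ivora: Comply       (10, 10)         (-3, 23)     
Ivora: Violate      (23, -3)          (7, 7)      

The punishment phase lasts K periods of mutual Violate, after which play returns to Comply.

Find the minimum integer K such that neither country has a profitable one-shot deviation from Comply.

12

Need Σ_{k=1}^{K} δ^k ≥ (23−10)/(10−7) = 4.3333 at δ = 5/6.
At K = 11 the sum is 4.3271 < 4.3333; at K = 12 it is 4.4392 ≥ 4.3333.
So the minimum punishment length is K = 12.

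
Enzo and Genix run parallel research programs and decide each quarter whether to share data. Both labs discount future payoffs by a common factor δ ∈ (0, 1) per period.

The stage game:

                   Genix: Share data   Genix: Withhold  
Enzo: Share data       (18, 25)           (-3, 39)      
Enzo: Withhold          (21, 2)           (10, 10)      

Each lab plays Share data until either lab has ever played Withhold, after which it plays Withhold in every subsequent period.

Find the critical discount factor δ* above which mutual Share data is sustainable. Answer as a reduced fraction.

Enzo's threshold: (21−18)/(21−10) = 3/11.
Genix's threshold: (39−25)/(39−10) = 14/29.
3/11 < 14/29, so Genix binds and δ* = 14/29.

14/29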